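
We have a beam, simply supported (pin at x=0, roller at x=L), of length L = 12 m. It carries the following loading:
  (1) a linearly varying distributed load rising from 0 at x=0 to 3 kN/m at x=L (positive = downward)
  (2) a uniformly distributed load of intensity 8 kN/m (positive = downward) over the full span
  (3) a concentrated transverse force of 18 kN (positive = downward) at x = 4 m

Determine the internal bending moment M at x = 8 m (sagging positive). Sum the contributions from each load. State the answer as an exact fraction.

M(8) = 536/3 kN·m

Load 1 — triangular load w₀=3 kN/m (0→w₀ over full span):
  M_1 = w₀Lx/6 - w₀x³/(6L) = 3·12·8/6 - 3·8³/(6·12) = 80/3 kN·m
Load 2 — uniform load w=8 kN/m over full span:
  M_2 = wx(L-x)/2 = 8·8·(12-8)/2 = 128 kN·m
Load 3 — point force P=18 kN at a=4 m (b=L-a=8):
  M_3 = Pa(L-x)/L  [x>a] = 18·4·(12-8)/12 = 24 kN·m
Superposition: M = Σ M_i = 536/3 kN·m ≈ 178.666667 kN·m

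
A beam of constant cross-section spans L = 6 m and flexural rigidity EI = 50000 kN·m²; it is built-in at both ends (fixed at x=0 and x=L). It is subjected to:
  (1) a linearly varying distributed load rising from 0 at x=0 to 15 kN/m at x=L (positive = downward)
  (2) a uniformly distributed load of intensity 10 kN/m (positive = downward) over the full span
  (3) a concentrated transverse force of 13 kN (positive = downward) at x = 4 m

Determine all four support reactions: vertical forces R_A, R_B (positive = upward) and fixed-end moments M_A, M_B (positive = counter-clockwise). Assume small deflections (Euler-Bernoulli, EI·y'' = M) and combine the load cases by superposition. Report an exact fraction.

R_A = 2531/54 kN, M_A = 484/9 kN·m, R_B = 3841/54 kN, M_B = -617/9 kN·m

Load 1 — triangular load w₀=15 kN/m (0→w₀ over full span):
  R_A = 3w₀L/20 = 3·15·6/20 = 27/2 kN
  M_A = w₀L²/30 = 15·6²/30 = 18 kN·m
  R_B = 7w₀L/20 = 7·15·6/20 = 63/2 kN
  M_B = -w₀L²/20 = -15·6²/20 = -27 kN·m
Load 2 — uniform load w=10 kN/m over full span:
  R_A = wL/2 = 10·6/2 = 30 kN
  M_A = wL²/12 = 10·6²/12 = 30 kN·m
  R_B = wL/2 = 10·6/2 = 30 kN
  M_B = -wL²/12 = -10·6²/12 = -30 kN·m
Load 3 — point force P=13 kN at a=4 m (b=L-a=2):
  R_A = Pb²(3a+b)/L³ = 13·2²·(3·4+2)/6³ = 91/27 kN
  M_A = Pab²/L² = 13·4·2²/6² = 52/9 kN·m
  R_B = Pa²(a+3b)/L³ = 13·4²·(4+3·2)/6³ = 260/27 kN
  M_B = -Pa²b/L² = -13·4²·2/6² = -104/9 kN·m
Superposition: R_A = 2531/54 kN, M_A = 484/9 kN·m, R_B = 3841/54 kN, M_B = -617/9 kN·m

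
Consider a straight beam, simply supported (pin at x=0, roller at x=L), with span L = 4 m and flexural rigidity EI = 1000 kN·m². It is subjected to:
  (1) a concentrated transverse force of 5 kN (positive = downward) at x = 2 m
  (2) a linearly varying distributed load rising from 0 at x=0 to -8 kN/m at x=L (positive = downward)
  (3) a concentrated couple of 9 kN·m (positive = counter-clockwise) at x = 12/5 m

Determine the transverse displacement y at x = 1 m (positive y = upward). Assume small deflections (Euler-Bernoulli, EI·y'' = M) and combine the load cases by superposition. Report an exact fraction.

y(1) = 351/200000 m

Load 1 — point force P=5 kN at a=2 m (b=L-a=2):
  y_1 = -Pbx(L²-b²-x²)/(6LEI)  [x≤a] = -5·2·1·(4²-2²-1²)/(6·4·1000) = -11/2400 m
Load 2 — triangular load w₀=-8 kN/m (0→w₀ over full span):
  y_2 = -w₀x(7L⁴-10L²x²+3x⁴)/(360LEI) = -(-8)·1·(7·4⁴-10·4²·1²+3·1⁴)/(360·4·1000) = 109/12000 m
Load 3 — applied couple M₀=9 kN·m at a=12/5 m (b=L-a=8/5):
  y_3 = (M₀x³/(6L)+C₁x)/EI  [x≤a] with C₁=M₀(3b²-L²)/(6L)=-78/25 = (9·1³/(6·4)+(-78/25)·1)/1000 = -549/200000 m
Superposition: y = Σ y_i = 351/200000 m ≈ 0.001755 m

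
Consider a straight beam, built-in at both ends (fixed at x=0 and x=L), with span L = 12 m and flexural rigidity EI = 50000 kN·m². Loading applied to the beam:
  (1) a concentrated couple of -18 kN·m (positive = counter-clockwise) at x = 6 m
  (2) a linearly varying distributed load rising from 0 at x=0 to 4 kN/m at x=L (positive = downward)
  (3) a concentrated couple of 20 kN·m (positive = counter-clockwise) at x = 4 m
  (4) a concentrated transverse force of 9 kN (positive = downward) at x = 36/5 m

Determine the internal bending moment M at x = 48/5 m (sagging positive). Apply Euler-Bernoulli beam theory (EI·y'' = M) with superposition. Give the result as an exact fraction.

Load 1 — applied couple M₀=-18 kN·m at a=6 m (b=L-a=6):
  M_1 = R_Ax - M_A - M₀  [x>a] with R_A=-9/4, M_A=-9/2 = (-9/4)·(48/5) - (-9/2) - (-18) = 9/10 kN·m
Load 2 — triangular load w₀=4 kN/m (0→w₀ over full span):
  M_2 = 3w₀Lx/20 - w₀L²/30 - w₀x³/(6L) = 3·4·12·(48/5)/20 - 4·12²/30 - 4·(48/5)³/(6·12) = 96/125 kN·m
Load 3 — applied couple M₀=20 kN·m at a=4 m (b=L-a=8):
  M_3 = R_Ax - M_A - M₀  [x>a] with R_A=20/9, M_A=0 = (20/9)·(48/5) - 0 - 20 = 4/3 kN·m
Load 4 — point force P=9 kN at a=36/5 m (b=L-a=24/5):
  M_4 = Pa²(a+3b)(L-x)/L³ - Pa²b/L²  [x>a] = 9·(36/5)²·((36/5)+3·(24/5))·(12-(48/5))/12³ - 9·(36/5)²·(24/5)/12² = -972/625 kN·m
Superposition: M = Σ M_i = 5423/3750 kN·m ≈ 1.446133 kN·m

M(48/5) = 5423/3750 kN·m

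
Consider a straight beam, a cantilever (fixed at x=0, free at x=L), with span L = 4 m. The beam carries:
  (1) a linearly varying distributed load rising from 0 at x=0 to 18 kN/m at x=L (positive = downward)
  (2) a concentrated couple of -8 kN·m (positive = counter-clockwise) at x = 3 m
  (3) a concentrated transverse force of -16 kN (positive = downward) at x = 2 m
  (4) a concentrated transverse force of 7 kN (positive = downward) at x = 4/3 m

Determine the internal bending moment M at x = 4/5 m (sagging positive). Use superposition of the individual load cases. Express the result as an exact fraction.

Load 1 — triangular load w₀=18 kN/m (0→w₀ over full span):
  M_1 = w₀Lx/2 - w₀L²/3 - w₀x³/(6L) = 18·4·(4/5)/2 - 18·4²/3 - 18·(4/5)³/(6·4) = -8448/125 kN·m
Load 2 — applied couple M₀=-8 kN·m at a=3 m (b=L-a=1):
  M_2 = M₀  [x≤a] = (-8) = -8 kN·m
Load 3 — point force P=-16 kN at a=2 m (b=L-a=2):
  M_3 = -P(a-x)  [x≤a] = -(-16)·(2-(4/5)) = 96/5 kN·m
Load 4 — point force P=7 kN at a=4/3 m (b=L-a=8/3):
  M_4 = -P(a-x)  [x≤a] = -7·((4/3)-(4/5)) = -56/15 kN·m
Superposition: M = Σ M_i = -22544/375 kN·m ≈ -60.117333 kN·m

M(4/5) = -22544/375 kN·m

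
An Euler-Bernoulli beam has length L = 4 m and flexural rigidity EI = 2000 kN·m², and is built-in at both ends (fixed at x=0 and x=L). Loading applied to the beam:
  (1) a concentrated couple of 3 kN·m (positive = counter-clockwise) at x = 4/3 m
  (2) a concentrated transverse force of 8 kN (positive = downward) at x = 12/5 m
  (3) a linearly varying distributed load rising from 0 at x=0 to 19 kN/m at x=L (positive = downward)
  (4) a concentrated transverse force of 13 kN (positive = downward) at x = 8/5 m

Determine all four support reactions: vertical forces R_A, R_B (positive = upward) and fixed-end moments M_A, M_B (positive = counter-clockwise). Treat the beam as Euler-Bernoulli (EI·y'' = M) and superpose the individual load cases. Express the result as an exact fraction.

Load 1 — applied couple M₀=3 kN·m at a=4/3 m (b=L-a=8/3):
  R_A = 6M₀ab/L³ = 6·3·(4/3)·(8/3)/4³ = 1 kN
  M_A = M₀b(2a-b)/L² = 3·(8/3)·(2·(4/3)-(8/3))/4² = 0 kN·m
  R_B = -6M₀ab/L³ = -6·3·(4/3)·(8/3)/4³ = -1 kN
  M_B = M₀a(2b-a)/L² = 3·(4/3)·(2·(8/3)-(4/3))/4² = 1 kN·m
Load 2 — point force P=8 kN at a=12/5 m (b=L-a=8/5):
  R_A = Pb²(3a+b)/L³ = 8·(8/5)²·(3·(12/5)+(8/5))/4³ = 352/125 kN
  M_A = Pab²/L² = 8·(12/5)·(8/5)²/4² = 384/125 kN·m
  R_B = Pa²(a+3b)/L³ = 8·(12/5)²·((12/5)+3·(8/5))/4³ = 648/125 kN
  M_B = -Pa²b/L² = -8·(12/5)²·(8/5)/4² = -576/125 kN·m
Load 3 — triangular load w₀=19 kN/m (0→w₀ over full span):
  R_A = 3w₀L/20 = 3·19·4/20 = 57/5 kN
  M_A = w₀L²/30 = 19·4²/30 = 152/15 kN·m
  R_B = 7w₀L/20 = 7·19·4/20 = 133/5 kN
  M_B = -w₀L²/20 = -19·4²/20 = -76/5 kN·m
Load 4 — point force P=13 kN at a=8/5 m (b=L-a=12/5):
  R_A = Pb²(3a+b)/L³ = 13·(12/5)²·(3·(8/5)+(12/5))/4³ = 1053/125 kN
  M_A = Pab²/L² = 13·(8/5)·(12/5)²/4² = 936/125 kN·m
  R_B = Pa²(a+3b)/L³ = 13·(8/5)²·((8/5)+3·(12/5))/4³ = 572/125 kN
  M_B = -Pa²b/L² = -13·(8/5)²·(12/5)/4² = -624/125 kN·m
Superposition: R_A = 591/25 kN, M_A = 1552/75 kN·m, R_B = 884/25 kN, M_B = -119/5 kN·m

R_A = 591/25 kN, M_A = 1552/75 kN·m, R_B = 884/25 kN, M_B = -119/5 kN·m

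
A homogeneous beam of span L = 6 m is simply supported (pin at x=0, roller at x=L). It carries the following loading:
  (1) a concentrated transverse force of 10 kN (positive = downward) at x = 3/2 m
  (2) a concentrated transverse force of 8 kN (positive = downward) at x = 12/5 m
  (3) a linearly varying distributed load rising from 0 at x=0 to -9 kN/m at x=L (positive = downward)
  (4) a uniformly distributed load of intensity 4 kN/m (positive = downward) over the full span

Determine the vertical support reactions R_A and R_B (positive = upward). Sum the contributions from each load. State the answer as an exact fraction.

Load 1 — point force P=10 kN at a=3/2 m (b=L-a=9/2):
  R_A = Pb/L = 10·(9/2)/6 = 15/2 kN
  R_B = Pa/L = 10·(3/2)/6 = 5/2 kN
Load 2 — point force P=8 kN at a=12/5 m (b=L-a=18/5):
  R_A = Pb/L = 8·(18/5)/6 = 24/5 kN
  R_B = Pa/L = 8·(12/5)/6 = 16/5 kN
Load 3 — triangular load w₀=-9 kN/m (0→w₀ over full span):
  R_A = w₀L/6 = (-9)·6/6 = -9 kN
  R_B = w₀L/3 = (-9)·6/3 = -18 kN
Load 4 — uniform load w=4 kN/m over full span:
  R_A = wL/2 = 4·6/2 = 12 kN
  R_B = wL/2 = 4·6/2 = 12 kN
Superposition: R_A = 153/10 kN, R_B = -3/10 kN

R_A = 153/10 kN, R_B = -3/10 kN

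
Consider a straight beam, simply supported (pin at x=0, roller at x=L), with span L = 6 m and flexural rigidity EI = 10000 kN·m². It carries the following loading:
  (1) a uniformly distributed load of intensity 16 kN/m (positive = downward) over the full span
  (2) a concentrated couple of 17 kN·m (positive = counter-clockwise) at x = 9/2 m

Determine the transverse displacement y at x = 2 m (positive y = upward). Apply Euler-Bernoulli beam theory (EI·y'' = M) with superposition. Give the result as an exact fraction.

Load 1 — uniform load w=16 kN/m over full span:
  y_1 = -wx(L³-2Lx²+x³)/(24EI) = -16·2·(6³-2·6·2²+2³)/(24·10000) = -44/1875 m
Load 2 — applied couple M₀=17 kN·m at a=9/2 m (b=L-a=3/2):
  y_2 = (M₀x³/(6L)+C₁x)/EI  [x≤a] with C₁=M₀(3b²-L²)/(6L)=-221/16 = (17·2³/(6·6)+(-221/16)·2)/10000 = -1717/720000 m
Superposition: y = Σ y_i = -18613/720000 m ≈ -0.025851 m

y(2) = -18613/720000 m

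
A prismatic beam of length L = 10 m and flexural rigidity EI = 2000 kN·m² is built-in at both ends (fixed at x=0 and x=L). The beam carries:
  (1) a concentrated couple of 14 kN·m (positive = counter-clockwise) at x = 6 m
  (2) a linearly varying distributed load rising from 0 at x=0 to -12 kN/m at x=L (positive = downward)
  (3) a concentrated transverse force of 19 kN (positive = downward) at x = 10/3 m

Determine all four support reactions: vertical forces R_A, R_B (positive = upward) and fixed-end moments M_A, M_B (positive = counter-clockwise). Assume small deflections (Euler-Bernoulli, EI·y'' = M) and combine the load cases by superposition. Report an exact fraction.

R_A = -6446/3375 kN, M_A = -4976/675 kN·m, R_B = -131929/3375 kN, M_B = 32134/675 kN·m

Load 1 — applied couple M₀=14 kN·m at a=6 m (b=L-a=4):
  R_A = 6M₀ab/L³ = 6·14·6·4/10³ = 252/125 kN
  M_A = M₀b(2a-b)/L² = 14·4·(2·6-4)/10² = 112/25 kN·m
  R_B = -6M₀ab/L³ = -6·14·6·4/10³ = -252/125 kN
  M_B = M₀a(2b-a)/L² = 14·6·(2·4-6)/10² = 42/25 kN·m
Load 2 — triangular load w₀=-12 kN/m (0→w₀ over full span):
  R_A = 3w₀L/20 = 3·(-12)·10/20 = -18 kN
  M_A = w₀L²/30 = (-12)·10²/30 = -40 kN·m
  R_B = 7w₀L/20 = 7·(-12)·10/20 = -42 kN
  M_B = -w₀L²/20 = -(-12)·10²/20 = 60 kN·m
Load 3 — point force P=19 kN at a=10/3 m (b=L-a=20/3):
  R_A = Pb²(3a+b)/L³ = 19·(20/3)²·(3·(10/3)+(20/3))/10³ = 380/27 kN
  M_A = Pab²/L² = 19·(10/3)·(20/3)²/10² = 760/27 kN·m
  R_B = Pa²(a+3b)/L³ = 19·(10/3)²·((10/3)+3·(20/3))/10³ = 133/27 kN
  M_B = -Pa²b/L² = -19·(10/3)²·(20/3)/10² = -380/27 kN·m
Superposition: R_A = -6446/3375 kN, M_A = -4976/675 kN·m, R_B = -131929/3375 kN, M_B = 32134/675 kN·m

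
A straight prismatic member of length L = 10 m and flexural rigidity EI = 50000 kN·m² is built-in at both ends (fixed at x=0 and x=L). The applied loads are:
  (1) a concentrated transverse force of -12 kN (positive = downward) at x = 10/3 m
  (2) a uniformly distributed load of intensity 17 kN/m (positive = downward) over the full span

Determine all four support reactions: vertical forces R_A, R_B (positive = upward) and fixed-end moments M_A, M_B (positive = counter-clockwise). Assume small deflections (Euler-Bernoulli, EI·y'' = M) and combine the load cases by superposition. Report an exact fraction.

R_A = 685/9 kN, M_A = 1115/9 kN·m, R_B = 737/9 kN, M_B = -1195/9 kN·m

Load 1 — point force P=-12 kN at a=10/3 m (b=L-a=20/3):
  R_A = Pb²(3a+b)/L³ = (-12)·(20/3)²·(3·(10/3)+(20/3))/10³ = -80/9 kN
  M_A = Pab²/L² = (-12)·(10/3)·(20/3)²/10² = -160/9 kN·m
  R_B = Pa²(a+3b)/L³ = (-12)·(10/3)²·((10/3)+3·(20/3))/10³ = -28/9 kN
  M_B = -Pa²b/L² = -(-12)·(10/3)²·(20/3)/10² = 80/9 kN·m
Load 2 — uniform load w=17 kN/m over full span:
  R_A = wL/2 = 17·10/2 = 85 kN
  M_A = wL²/12 = 17·10²/12 = 425/3 kN·m
  R_B = wL/2 = 17·10/2 = 85 kN
  M_B = -wL²/12 = -17·10²/12 = -425/3 kN·m
Superposition: R_A = 685/9 kN, M_A = 1115/9 kN·m, R_B = 737/9 kN, M_B = -1195/9 kN·m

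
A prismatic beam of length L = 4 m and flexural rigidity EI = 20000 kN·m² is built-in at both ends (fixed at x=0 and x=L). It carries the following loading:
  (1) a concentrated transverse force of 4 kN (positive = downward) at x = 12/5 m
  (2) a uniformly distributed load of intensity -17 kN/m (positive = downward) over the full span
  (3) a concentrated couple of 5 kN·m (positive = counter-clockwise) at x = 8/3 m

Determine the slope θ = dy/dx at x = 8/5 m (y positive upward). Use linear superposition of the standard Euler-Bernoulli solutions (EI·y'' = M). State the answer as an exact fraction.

Load 1 — point force P=4 kN at a=12/5 m (b=L-a=8/5):
  θ_1 = -Pb²x(2aL-(3a+b)x)/(2L³EI)  [x≤a] = -4·(8/5)²·(8/5)·(2·(12/5)·4-(3·(12/5)+(8/5))·(8/5))/(2·4³·20000) = -64/1953125 rad
Load 2 — uniform load w=-17 kN/m over full span:
  θ_2 = -wx(L-x)(L-2x)/(12EI) = -(-17)·(8/5)·(4-(8/5))·(4-2·(8/5))/(12·20000) = 17/78125 rad
Load 3 — applied couple M₀=5 kN·m at a=8/3 m (b=L-a=4/3):
  θ_3 = (R_Ax²/2 - M_Ax)/EI  [x≤a] with R_A=5/3, M_A=5/3 = ((5/3)·(8/5)²/2 - (5/3)·(8/5))/20000 = -1/37500 rad
Superposition: θ = Σ θ_i = 3707/23437500 rad ≈ 0.000158 rad

θ(8/5) = 3707/23437500 rad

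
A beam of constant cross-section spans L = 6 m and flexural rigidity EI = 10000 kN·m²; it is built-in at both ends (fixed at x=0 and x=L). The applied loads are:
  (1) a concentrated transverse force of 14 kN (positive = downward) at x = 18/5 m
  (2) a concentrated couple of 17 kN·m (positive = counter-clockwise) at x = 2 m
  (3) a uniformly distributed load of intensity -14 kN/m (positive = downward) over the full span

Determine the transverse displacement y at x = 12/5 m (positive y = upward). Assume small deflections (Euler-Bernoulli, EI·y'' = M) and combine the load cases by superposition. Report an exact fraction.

Load 1 — point force P=14 kN at a=18/5 m (b=L-a=12/5):
  y_1 = -Pb²x²(3aL-(3a+b)x)/(6L³EI)  [x≤a] = -14·(12/5)²·(12/5)²·(3·(18/5)·6-(3·(18/5)+(12/5))·(12/5))/(6·6³·10000) = -11592/9765625 m
Load 2 — applied couple M₀=17 kN·m at a=2 m (b=L-a=4):
  y_2 = (R_Ax³/6 - M_Ax²/2 - M₀(x-a)²/2)/EI  [x>a] with R_A=34/9, M_A=0 = ((34/9)·(12/5)³/6 - 0·(12/5)²/2 - 17·((12/5)-2)²/2)/10000 = 459/625000 m
Load 3 — uniform load w=-14 kN/m over full span:
  y_3 = -wx²(L-x)²/(24EI) = -(-14)·(12/5)²·(6-(12/5))²/(24·10000) = 1701/390625 m
Superposition: y = Σ y_i = 304839/78125000 m ≈ 0.003902 m

y(12/5) = 304839/78125000 m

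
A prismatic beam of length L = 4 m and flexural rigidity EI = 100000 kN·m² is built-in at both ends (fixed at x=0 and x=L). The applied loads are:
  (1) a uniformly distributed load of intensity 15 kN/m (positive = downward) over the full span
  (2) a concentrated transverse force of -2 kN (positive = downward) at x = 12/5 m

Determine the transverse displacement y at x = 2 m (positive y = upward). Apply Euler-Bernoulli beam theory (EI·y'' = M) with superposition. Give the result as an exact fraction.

y(2) = -1763/18750000 m

Load 1 — uniform load w=15 kN/m over full span:
  y_1 = -wx²(L-x)²/(24EI) = -15·2²·(4-2)²/(24·100000) = -1/10000 m
Load 2 — point force P=-2 kN at a=12/5 m (b=L-a=8/5):
  y_2 = -Pb²x²(3aL-(3a+b)x)/(6L³EI)  [x≤a] = -(-2)·(8/5)²·2²·(3·(12/5)·4-(3·(12/5)+(8/5))·2)/(6·4³·100000) = 7/1171875 m
Superposition: y = Σ y_i = -1763/18750000 m ≈ -0.000094 m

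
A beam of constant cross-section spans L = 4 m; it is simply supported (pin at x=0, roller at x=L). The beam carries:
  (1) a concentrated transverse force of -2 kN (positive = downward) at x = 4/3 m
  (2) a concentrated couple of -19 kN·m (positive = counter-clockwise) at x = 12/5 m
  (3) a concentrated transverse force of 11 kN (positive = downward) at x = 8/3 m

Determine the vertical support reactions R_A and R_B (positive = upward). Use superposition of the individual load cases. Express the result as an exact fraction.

Load 1 — point force P=-2 kN at a=4/3 m (b=L-a=8/3):
  R_A = Pb/L = (-2)·(8/3)/4 = -4/3 kN
  R_B = Pa/L = (-2)·(4/3)/4 = -2/3 kN
Load 2 — applied couple M₀=-19 kN·m at a=12/5 m (b=L-a=8/5):
  R_A = M₀/L = (-19)/4 = -19/4 kN
  R_B = -M₀/L = -(-19)/4 = 19/4 kN
Load 3 — point force P=11 kN at a=8/3 m (b=L-a=4/3):
  R_A = Pb/L = 11·(4/3)/4 = 11/3 kN
  R_B = Pa/L = 11·(8/3)/4 = 22/3 kN
Superposition: R_A = -29/12 kN, R_B = 137/12 kN

R_A = -29/12 kN, R_B = 137/12 kN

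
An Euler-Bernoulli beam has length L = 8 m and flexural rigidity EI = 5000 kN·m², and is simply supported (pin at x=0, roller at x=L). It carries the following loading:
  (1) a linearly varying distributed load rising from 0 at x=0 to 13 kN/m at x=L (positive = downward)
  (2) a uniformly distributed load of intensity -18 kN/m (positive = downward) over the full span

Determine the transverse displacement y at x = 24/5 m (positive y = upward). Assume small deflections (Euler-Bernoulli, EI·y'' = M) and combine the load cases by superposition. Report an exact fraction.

y(24/5) = 3386624/29296875 m

Load 1 — triangular load w₀=13 kN/m (0→w₀ over full span):
  y_1 = -w₀x(7L⁴-10L²x²+3x⁴)/(360LEI) = -13·(24/5)·(7·8⁴-10·8²·(24/5)²+3·(24/5)⁴)/(360·8·5000) = -1970176/29296875 m
Load 2 — uniform load w=-18 kN/m over full span:
  y_2 = -wx(L³-2Lx²+x³)/(24EI) = -(-18)·(24/5)·(8³-2·8·(24/5)²+(24/5)³)/(24·5000) = 71424/390625 m
Superposition: y = Σ y_i = 3386624/29296875 m ≈ 0.115597 m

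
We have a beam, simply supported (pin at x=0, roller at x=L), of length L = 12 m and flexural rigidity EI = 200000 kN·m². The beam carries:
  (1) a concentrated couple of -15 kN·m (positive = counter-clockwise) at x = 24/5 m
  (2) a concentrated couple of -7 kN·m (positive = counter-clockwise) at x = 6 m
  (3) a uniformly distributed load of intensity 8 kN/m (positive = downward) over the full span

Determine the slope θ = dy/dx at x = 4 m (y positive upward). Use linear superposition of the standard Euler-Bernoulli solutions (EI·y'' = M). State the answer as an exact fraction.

Load 1 — applied couple M₀=-15 kN·m at a=24/5 m (b=L-a=36/5):
  θ_1 = (M₀x²/(2L)+C₁)/EI  [x≤a] with C₁=M₀(3b²-L²)/(6L)=-12/5 = ((-15)·4²/(2·12)+(-12/5))/200000 = -31/500000 rad
Load 2 — applied couple M₀=-7 kN·m at a=6 m (b=L-a=6):
  θ_2 = (M₀x²/(2L)+C₁)/EI  [x≤a] with C₁=M₀(3b²-L²)/(6L)=7/2 = ((-7)·4²/(2·12)+(7/2))/200000 = -7/1200000 rad
Load 3 — uniform load w=8 kN/m over full span:
  θ_3 = -w(L³-6Lx²+4x³)/(24EI) = -8·(12³-6·12·4²+4·4³)/(24·200000) = -13/9375 rad
Superposition: θ = Σ θ_i = -2909/2000000 rad ≈ -0.001455 rad

θ(4) = -2909/2000000 rad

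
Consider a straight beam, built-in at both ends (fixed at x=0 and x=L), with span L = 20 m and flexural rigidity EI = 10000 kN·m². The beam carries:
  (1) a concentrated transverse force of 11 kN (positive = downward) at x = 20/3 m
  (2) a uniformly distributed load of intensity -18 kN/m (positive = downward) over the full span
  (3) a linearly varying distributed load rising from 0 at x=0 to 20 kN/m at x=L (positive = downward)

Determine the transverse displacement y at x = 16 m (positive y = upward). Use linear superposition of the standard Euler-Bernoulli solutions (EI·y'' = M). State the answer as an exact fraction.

Load 1 — point force P=11 kN at a=20/3 m (b=L-a=40/3):
  y_1 = -Pa²(L-x)²(3bL-(3b+a)(L-x))/(6L³EI)  [x>a] = -11·(20/3)²·(20-16)²·(3·(40/3)·20-(3·(40/3)+(20/3))·(20-16))/(6·20³·10000) = -506/50625 m
Load 2 — uniform load w=-18 kN/m over full span:
  y_2 = -wx²(L-x)²/(24EI) = -(-18)·16²·(20-16)²/(24·10000) = 192/625 m
Load 3 — triangular load w₀=20 kN/m (0→w₀ over full span):
  y_3 = -w₀x²(L-x)²(x+2L)/(120LEI) = -20·16²·(20-16)²·(16+2·20)/(120·20·10000) = -1792/9375 m
Superposition: y = Σ y_i = 26846/253125 m ≈ 0.106058 m

y(16) = 26846/253125 m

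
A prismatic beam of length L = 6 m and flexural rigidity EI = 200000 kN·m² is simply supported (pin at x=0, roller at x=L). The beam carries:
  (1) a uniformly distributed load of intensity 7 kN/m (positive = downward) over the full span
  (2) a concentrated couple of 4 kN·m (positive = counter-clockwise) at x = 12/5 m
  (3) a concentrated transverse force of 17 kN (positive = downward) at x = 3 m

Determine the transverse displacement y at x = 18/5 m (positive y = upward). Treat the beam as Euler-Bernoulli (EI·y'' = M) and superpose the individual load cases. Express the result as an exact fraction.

Load 1 — uniform load w=7 kN/m over full span:
  y_1 = -wx(L³-2Lx²+x³)/(24EI) = -7·(18/5)·(6³-2·6·(18/5)²+(18/5)³)/(24·200000) = -17577/31250000 m
Load 2 — applied couple M₀=4 kN·m at a=12/5 m (b=L-a=18/5):
  y_2 = (M₀x³/(6L)-M₀(x-a)²/2+C₁x)/EI  [x>a] with C₁=M₀(3b²-L²)/(6L)=8/25 = (4·(18/5)³/(6·6)-4·((18/5)-(12/5))²/2+(8/25)·(18/5))/200000 = 27/1562500 m
Load 3 — point force P=17 kN at a=3 m (b=L-a=3):
  y_3 = -Pa(L-x)(2Lx-a²-x²)/(6LEI)  [x>a] = -17·3·(6-(18/5))·(2·6·(18/5)-3²-(18/5)²)/(6·6·200000) = -9027/25000000 m
Superposition: y = Σ y_i = -113283/125000000 m ≈ -0.000906 m

y(18/5) = -113283/125000000 m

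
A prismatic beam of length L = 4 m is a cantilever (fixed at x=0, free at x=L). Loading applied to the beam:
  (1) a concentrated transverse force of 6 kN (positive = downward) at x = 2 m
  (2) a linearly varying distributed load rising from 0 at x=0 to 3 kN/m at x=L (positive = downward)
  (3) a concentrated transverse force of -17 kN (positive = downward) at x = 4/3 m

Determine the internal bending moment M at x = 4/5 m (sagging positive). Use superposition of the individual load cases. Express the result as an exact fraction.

Load 1 — point force P=6 kN at a=2 m (b=L-a=2):
  M_1 = -P(a-x)  [x≤a] = -6·(2-(4/5)) = -36/5 kN·m
Load 2 — triangular load w₀=3 kN/m (0→w₀ over full span):
  M_2 = w₀Lx/2 - w₀L²/3 - w₀x³/(6L) = 3·4·(4/5)/2 - 3·4²/3 - 3·(4/5)³/(6·4) = -1408/125 kN·m
Load 3 — point force P=-17 kN at a=4/3 m (b=L-a=8/3):
  M_3 = -P(a-x)  [x≤a] = -(-17)·((4/3)-(4/5)) = 136/15 kN·m
Superposition: M = Σ M_i = -3524/375 kN·m ≈ -9.397333 kN·m

M(4/5) = -3524/375 kN·m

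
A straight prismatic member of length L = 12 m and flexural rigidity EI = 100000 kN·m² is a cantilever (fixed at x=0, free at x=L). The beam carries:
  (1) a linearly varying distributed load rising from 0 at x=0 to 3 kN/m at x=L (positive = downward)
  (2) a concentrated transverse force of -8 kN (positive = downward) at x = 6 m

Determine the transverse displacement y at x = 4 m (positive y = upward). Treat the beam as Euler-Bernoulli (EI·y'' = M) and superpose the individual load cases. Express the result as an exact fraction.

y(4) = -311/46875 m

Load 1 — triangular load w₀=3 kN/m (0→w₀ over full span):
  y_1 = (w₀Lx³/12-w₀L²x²/6-w₀x⁵/(120L))/EI = (3·12·4³/12-3·12²·4²/6-3·4⁵/(120·12))/100000 = -451/46875 m
Load 2 — point force P=-8 kN at a=6 m (b=L-a=6):
  y_2 = -Px²(3a-x)/(6EI)  [x≤a] = -(-8)·4²·(3·6-4)/(6·100000) = 28/9375 m
Superposition: y = Σ y_i = -311/46875 m ≈ -0.006635 m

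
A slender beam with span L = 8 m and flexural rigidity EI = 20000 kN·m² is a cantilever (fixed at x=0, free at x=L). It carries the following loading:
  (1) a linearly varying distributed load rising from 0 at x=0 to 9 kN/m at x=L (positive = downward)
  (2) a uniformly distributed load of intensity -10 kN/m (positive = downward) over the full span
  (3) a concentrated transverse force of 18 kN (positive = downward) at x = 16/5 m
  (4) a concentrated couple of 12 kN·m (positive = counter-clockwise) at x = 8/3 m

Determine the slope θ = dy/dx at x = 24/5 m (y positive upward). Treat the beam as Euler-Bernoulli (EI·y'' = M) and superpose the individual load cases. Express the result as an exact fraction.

θ(24/5) = 4039/390625 rad

Load 1 — triangular load w₀=9 kN/m (0→w₀ over full span):
  θ_1 = (w₀Lx²/4-w₀L²x/3-w₀x⁴/(24L))/EI = (9·8·(24/5)²/4-9·8²·(24/5)/3-9·(24/5)⁴/(24·8))/20000 = -10386/390625 rad
Load 2 — uniform load w=-10 kN/m over full span:
  θ_2 = -wx(x²-3Lx+3L²)/(6EI) = -(-10)·(24/5)·((24/5)²-3·8·(24/5)+3·8²)/(6·20000) = 624/15625 rad
Load 3 — point force P=18 kN at a=16/5 m (b=L-a=24/5):
  θ_3 = -Pa²/(2EI)  [x>a] = -18·(16/5)²/(2·20000) = -72/15625 rad
Load 4 — applied couple M₀=12 kN·m at a=8/3 m (b=L-a=16/3):
  θ_4 = M₀a/EI  [x>a] = 12·(8/3)/20000 = 1/625 rad
Superposition: θ = Σ θ_i = 4039/390625 rad ≈ 0.010340 rad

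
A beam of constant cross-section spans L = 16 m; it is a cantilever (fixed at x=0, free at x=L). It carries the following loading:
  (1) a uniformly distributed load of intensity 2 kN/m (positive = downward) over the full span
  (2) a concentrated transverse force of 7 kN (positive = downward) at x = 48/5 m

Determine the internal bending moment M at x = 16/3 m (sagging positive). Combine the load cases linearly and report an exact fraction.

Load 1 — uniform load w=2 kN/m over full span:
  M_1 = -w(L-x)²/2 = -2·(16-(16/3))²/2 = -1024/9 kN·m
Load 2 — point force P=7 kN at a=48/5 m (b=L-a=32/5):
  M_2 = -P(a-x)  [x≤a] = -7·((48/5)-(16/3)) = -448/15 kN·m
Superposition: M = Σ M_i = -6464/45 kN·m ≈ -143.644444 kN·m

M(16/3) = -6464/45 kN·m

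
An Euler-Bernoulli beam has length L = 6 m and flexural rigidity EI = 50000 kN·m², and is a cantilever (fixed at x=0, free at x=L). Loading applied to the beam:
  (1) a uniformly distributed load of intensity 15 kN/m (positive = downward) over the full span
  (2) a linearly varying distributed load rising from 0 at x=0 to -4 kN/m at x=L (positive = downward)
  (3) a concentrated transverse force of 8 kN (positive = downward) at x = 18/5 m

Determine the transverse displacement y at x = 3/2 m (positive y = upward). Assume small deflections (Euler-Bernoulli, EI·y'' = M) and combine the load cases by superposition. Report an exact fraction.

y(3/2) = -75807/16000000 m

Load 1 — uniform load w=15 kN/m over full span:
  y_1 = -wx²(x²-4Lx+6L²)/(24EI) = -15·(3/2)²·((3/2)²-4·6·(3/2)+6·6²)/(24·50000) = -6561/1280000 m
Load 2 — triangular load w₀=-4 kN/m (0→w₀ over full span):
  y_2 = (w₀Lx³/12-w₀L²x²/6-w₀x⁵/(120L))/EI = ((-4)·6·(3/2)³/12-(-4)·6²·(3/2)²/6-(-4)·(3/2)⁵/(120·6))/50000 = 30267/32000000 m
Load 3 — point force P=8 kN at a=18/5 m (b=L-a=12/5):
  y_3 = -Px²(3a-x)/(6EI)  [x≤a] = -8·(3/2)²·(3·(18/5)-(3/2))/(6·50000) = -279/500000 m
Superposition: y = Σ y_i = -75807/16000000 m ≈ -0.004738 m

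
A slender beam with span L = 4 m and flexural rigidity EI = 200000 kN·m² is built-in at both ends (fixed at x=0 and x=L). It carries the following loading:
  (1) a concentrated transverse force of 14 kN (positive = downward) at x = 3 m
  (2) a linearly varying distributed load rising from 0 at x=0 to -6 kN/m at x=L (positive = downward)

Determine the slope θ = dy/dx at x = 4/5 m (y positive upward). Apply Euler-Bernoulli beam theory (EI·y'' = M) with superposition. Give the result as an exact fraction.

Load 1 — point force P=14 kN at a=3 m (b=L-a=1):
  θ_1 = -Pb²x(2aL-(3a+b)x)/(2L³EI)  [x≤a] = -14·1²·(4/5)·(2·3·4-(3·3+1)·(4/5))/(2·4³·200000) = -7/1000000 rad
Load 2 — triangular load w₀=-6 kN/m (0→w₀ over full span):
  θ_2 = -w₀(2x(L-x)(L-2x)(x+2L)+x²(L-x)²)/(120LEI) = -(-6)·(2·(4/5)·(4-(4/5))·(4-2·(4/5))·((4/5)+2·4)+(4/5)²·(4-(4/5))²)/(120·4·200000) = 14/1953125 rad
Superposition: θ = Σ θ_i = 21/125000000 rad ≈ 0.000000 rad

θ(4/5) = 21/125000000 rad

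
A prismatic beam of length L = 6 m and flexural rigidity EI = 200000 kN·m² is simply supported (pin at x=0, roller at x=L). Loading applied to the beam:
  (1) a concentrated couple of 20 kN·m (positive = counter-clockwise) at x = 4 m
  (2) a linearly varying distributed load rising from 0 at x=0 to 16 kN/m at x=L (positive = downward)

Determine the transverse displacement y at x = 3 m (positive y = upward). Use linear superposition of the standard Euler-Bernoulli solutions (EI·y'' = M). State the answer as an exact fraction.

Load 1 — applied couple M₀=20 kN·m at a=4 m (b=L-a=2):
  y_1 = (M₀x³/(6L)+C₁x)/EI  [x≤a] with C₁=M₀(3b²-L²)/(6L)=-40/3 = (20·3³/(6·6)+(-40/3)·3)/200000 = -1/8000 m
Load 2 — triangular load w₀=16 kN/m (0→w₀ over full span):
  y_2 = -w₀x(7L⁴-10L²x²+3x⁴)/(360LEI) = -16·3·(7·6⁴-10·6²·3²+3·3⁴)/(360·6·200000) = -27/40000 m
Superposition: y = Σ y_i = -1/1250 m ≈ -0.000800 m

y(3) = -1/1250 m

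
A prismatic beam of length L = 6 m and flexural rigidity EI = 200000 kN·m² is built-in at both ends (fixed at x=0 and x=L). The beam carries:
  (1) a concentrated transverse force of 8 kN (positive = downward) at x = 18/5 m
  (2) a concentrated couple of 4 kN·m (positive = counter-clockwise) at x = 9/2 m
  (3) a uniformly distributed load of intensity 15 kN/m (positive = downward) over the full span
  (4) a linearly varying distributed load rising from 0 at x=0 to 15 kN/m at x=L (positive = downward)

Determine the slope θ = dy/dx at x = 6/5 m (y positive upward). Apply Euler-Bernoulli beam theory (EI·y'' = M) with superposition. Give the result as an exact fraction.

Load 1 — point force P=8 kN at a=18/5 m (b=L-a=12/5):
  θ_1 = -Pb²x(2aL-(3a+b)x)/(2L³EI)  [x≤a] = -8·(12/5)²·(6/5)·(2·(18/5)·6-(3·(18/5)+(12/5))·(6/5))/(2·6³·200000) = -171/9765625 rad
Load 2 — applied couple M₀=4 kN·m at a=9/2 m (b=L-a=3/2):
  θ_2 = (R_Ax²/2 - M_Ax)/EI  [x≤a] with R_A=3/4, M_A=5/4 = ((3/4)·(6/5)²/2 - (5/4)·(6/5))/200000 = -3/625000 rad
Load 3 — uniform load w=15 kN/m over full span:
  θ_3 = -wx(L-x)(L-2x)/(12EI) = -15·(6/5)·(6-(6/5))·(6-2·(6/5))/(12·200000) = -81/625000 rad
Load 4 — triangular load w₀=15 kN/m (0→w₀ over full span):
  θ_4 = -w₀(2x(L-x)(L-2x)(x+2L)+x²(L-x)²)/(120LEI) = -15·(2·(6/5)·(6-(6/5))·(6-2·(6/5))·((6/5)+2·6)+(6/5)²·(6-(6/5))²)/(120·6·200000) = -189/3125000 rad
Superposition: θ = Σ θ_i = -16593/78125000 rad ≈ -0.000212 rad

θ(6/5) = -16593/78125000 rad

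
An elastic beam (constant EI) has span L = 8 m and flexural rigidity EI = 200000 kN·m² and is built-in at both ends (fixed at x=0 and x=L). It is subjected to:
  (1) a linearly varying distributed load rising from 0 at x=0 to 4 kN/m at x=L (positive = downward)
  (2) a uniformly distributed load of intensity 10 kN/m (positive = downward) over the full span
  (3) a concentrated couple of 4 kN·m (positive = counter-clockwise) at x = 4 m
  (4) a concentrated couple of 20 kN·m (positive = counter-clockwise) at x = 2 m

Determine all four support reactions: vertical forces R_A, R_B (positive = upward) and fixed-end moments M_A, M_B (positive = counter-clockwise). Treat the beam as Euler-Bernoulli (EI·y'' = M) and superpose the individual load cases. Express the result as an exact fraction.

R_A = 3869/80 kN, M_A = 3547/60 kN·m, R_B = 3811/80 kN, M_B = -3533/60 kN·m

Load 1 — triangular load w₀=4 kN/m (0→w₀ over full span):
  R_A = 3w₀L/20 = 3·4·8/20 = 24/5 kN
  M_A = w₀L²/30 = 4·8²/30 = 128/15 kN·m
  R_B = 7w₀L/20 = 7·4·8/20 = 56/5 kN
  M_B = -w₀L²/20 = -4·8²/20 = -64/5 kN·m
Load 2 — uniform load w=10 kN/m over full span:
  R_A = wL/2 = 10·8/2 = 40 kN
  M_A = wL²/12 = 10·8²/12 = 160/3 kN·m
  R_B = wL/2 = 10·8/2 = 40 kN
  M_B = -wL²/12 = -10·8²/12 = -160/3 kN·m
Load 3 — applied couple M₀=4 kN·m at a=4 m (b=L-a=4):
  R_A = 6M₀ab/L³ = 6·4·4·4/8³ = 3/4 kN
  M_A = M₀b(2a-b)/L² = 4·4·(2·4-4)/8² = 1 kN·m
  R_B = -6M₀ab/L³ = -6·4·4·4/8³ = -3/4 kN
  M_B = M₀a(2b-a)/L² = 4·4·(2·4-4)/8² = 1 kN·m
Load 4 — applied couple M₀=20 kN·m at a=2 m (b=L-a=6):
  R_A = 6M₀ab/L³ = 6·20·2·6/8³ = 45/16 kN
  M_A = M₀b(2a-b)/L² = 20·6·(2·2-6)/8² = -15/4 kN·m
  R_B = -6M₀ab/L³ = -6·20·2·6/8³ = -45/16 kN
  M_B = M₀a(2b-a)/L² = 20·2·(2·6-2)/8² = 25/4 kN·m
Superposition: R_A = 3869/80 kN, M_A = 3547/60 kN·m, R_B = 3811/80 kN, M_B = -3533/60 kN·m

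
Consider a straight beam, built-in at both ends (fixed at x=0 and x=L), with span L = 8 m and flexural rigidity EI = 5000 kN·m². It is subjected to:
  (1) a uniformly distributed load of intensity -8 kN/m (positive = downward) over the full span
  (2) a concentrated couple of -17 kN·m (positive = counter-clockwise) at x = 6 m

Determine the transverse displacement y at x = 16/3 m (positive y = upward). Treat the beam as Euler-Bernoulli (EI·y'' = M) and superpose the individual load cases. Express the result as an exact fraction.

Load 1 — uniform load w=-8 kN/m over full span:
  y_1 = -wx²(L-x)²/(24EI) = -(-8)·(16/3)²·(8-(16/3))²/(24·5000) = 2048/151875 m
Load 2 — applied couple M₀=-17 kN·m at a=6 m (b=L-a=2):
  y_2 = (R_Ax³/6 - M_Ax²/2)/EI  [x≤a] with R_A=-153/64, M_A=-85/16 = ((-153/64)·(16/3)³/6 - (-85/16)·(16/3)²/2)/5000 = 17/5625 m
Superposition: y = Σ y_i = 2507/151875 m ≈ 0.016507 m

y(16/3) = 2507/151875 m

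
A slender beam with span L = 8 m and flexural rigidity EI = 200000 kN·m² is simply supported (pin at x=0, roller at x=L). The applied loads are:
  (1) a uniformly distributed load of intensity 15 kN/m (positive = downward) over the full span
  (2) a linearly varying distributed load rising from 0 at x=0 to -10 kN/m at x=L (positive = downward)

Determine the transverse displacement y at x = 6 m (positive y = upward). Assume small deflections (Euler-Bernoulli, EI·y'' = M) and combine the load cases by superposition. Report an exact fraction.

y(6) = -223/120000 m

Load 1 — uniform load w=15 kN/m over full span:
  y_1 = -wx(L³-2Lx²+x³)/(24EI) = -15·6·(8³-2·8·6²+6³)/(24·200000) = -57/20000 m
Load 2 — triangular load w₀=-10 kN/m (0→w₀ over full span):
  y_2 = -w₀x(7L⁴-10L²x²+3x⁴)/(360LEI) = -(-10)·6·(7·8⁴-10·8²·6²+3·6⁴)/(360·8·200000) = 119/120000 m
Superposition: y = Σ y_i = -223/120000 m ≈ -0.001858 m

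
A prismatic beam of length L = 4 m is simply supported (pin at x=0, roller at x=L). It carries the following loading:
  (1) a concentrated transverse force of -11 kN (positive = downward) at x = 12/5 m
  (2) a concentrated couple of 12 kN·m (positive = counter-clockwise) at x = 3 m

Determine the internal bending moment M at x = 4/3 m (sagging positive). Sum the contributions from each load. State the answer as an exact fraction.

Load 1 — point force P=-11 kN at a=12/5 m (b=L-a=8/5):
  M_1 = Pbx/L  [x≤a] = (-11)·(8/5)·(4/3)/4 = -88/15 kN·m
Load 2 — applied couple M₀=12 kN·m at a=3 m (b=L-a=1):
  M_2 = M₀x/L  [x≤a] = 12·(4/3)/4 = 4 kN·m
Superposition: M = Σ M_i = -28/15 kN·m ≈ -1.866667 kN·m

M(4/3) = -28/15 kN·m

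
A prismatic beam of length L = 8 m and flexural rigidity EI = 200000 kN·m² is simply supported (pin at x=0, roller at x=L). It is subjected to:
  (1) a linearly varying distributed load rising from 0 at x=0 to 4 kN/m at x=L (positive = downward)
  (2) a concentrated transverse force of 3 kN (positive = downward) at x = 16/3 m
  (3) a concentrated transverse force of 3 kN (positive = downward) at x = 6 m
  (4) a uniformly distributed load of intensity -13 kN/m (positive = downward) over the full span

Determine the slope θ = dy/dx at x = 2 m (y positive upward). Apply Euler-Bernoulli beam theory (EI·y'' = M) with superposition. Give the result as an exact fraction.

Load 1 — triangular load w₀=4 kN/m (0→w₀ over full span):
  θ_1 = -w₀(7L⁴-30L²x²+15x⁴)/(360LEI) = -4·(7·8⁴-30·8²·2²+15·2⁴)/(360·8·200000) = -1327/9000000 rad
Load 2 — point force P=3 kN at a=16/3 m (b=L-a=8/3):
  θ_2 = -Pb(L²-b²-3x²)/(6LEI)  [x≤a] = -3·(8/3)·(8²-(8/3)²-3·2²)/(6·8·200000) = -101/2700000 rad
Load 3 — point force P=3 kN at a=6 m (b=L-a=2):
  θ_3 = -Pb(L²-b²-3x²)/(6LEI)  [x≤a] = -3·2·(8²-2²-3·2²)/(6·8·200000) = -3/100000 rad
Load 4 — uniform load w=-13 kN/m over full span:
  θ_4 = -w(L³-6Lx²+4x³)/(24EI) = -(-13)·(8³-6·8·2²+4·2³)/(24·200000) = 143/150000 rad
Superposition: θ = Σ θ_i = 19939/27000000 rad ≈ 0.000738 rad

θ(2) = 19939/27000000 rad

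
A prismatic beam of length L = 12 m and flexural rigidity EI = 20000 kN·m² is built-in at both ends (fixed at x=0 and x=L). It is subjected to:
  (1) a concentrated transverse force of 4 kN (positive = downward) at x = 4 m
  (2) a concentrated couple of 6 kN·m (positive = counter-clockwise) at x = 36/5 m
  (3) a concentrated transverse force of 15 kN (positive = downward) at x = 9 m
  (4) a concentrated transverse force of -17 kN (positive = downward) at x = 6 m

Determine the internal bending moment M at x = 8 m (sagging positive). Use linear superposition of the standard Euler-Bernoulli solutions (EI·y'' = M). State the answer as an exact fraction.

Load 1 — point force P=4 kN at a=4 m (b=L-a=8):
  M_1 = Pa²(a+3b)(L-x)/L³ - Pa²b/L²  [x>a] = 4·4²·(4+3·8)·(12-8)/12³ - 4·4²·8/12² = 16/27 kN·m
Load 2 — applied couple M₀=6 kN·m at a=36/5 m (b=L-a=24/5):
  M_2 = R_Ax - M_A - M₀  [x>a] with R_A=18/25, M_A=48/25 = (18/25)·8 - (48/25) - 6 = -54/25 kN·m
Load 3 — point force P=15 kN at a=9 m (b=L-a=3):
  M_3 = Pb²(3a+b)x/L³ - Pab²/L²  [x≤a] = 15·3²·(3·9+3)·8/12³ - 15·9·3²/12² = 165/16 kN·m
Load 4 — point force P=-17 kN at a=6 m (b=L-a=6):
  M_4 = Pa²(a+3b)(L-x)/L³ - Pa²b/L²  [x>a] = (-17)·6²·(6+3·6)·(12-8)/12³ - (-17)·6²·6/12² = -17/2 kN·m
Superposition: M = Σ M_i = 2647/10800 kN·m ≈ 0.245093 kN·m

M(8) = 2647/10800 kN·m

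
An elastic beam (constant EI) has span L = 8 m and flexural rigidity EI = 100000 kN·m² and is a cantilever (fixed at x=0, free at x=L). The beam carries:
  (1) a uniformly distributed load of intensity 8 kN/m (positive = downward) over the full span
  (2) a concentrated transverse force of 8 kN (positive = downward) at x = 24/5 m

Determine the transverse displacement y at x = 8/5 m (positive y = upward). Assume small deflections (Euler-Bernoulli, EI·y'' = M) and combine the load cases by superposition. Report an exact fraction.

y(8/5) = -19328/5859375 m

Load 1 — uniform load w=8 kN/m over full span:
  y_1 = -wx²(x²-4Lx+6L²)/(24EI) = -8·(8/5)²·((8/5)²-4·8·(8/5)+6·8²)/(24·100000) = -16768/5859375 m
Load 2 — point force P=8 kN at a=24/5 m (b=L-a=16/5):
  y_2 = -Px²(3a-x)/(6EI)  [x≤a] = -8·(8/5)²·(3·(24/5)-(8/5))/(6·100000) = -512/1171875 m
Superposition: y = Σ y_i = -19328/5859375 m ≈ -0.003299 m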